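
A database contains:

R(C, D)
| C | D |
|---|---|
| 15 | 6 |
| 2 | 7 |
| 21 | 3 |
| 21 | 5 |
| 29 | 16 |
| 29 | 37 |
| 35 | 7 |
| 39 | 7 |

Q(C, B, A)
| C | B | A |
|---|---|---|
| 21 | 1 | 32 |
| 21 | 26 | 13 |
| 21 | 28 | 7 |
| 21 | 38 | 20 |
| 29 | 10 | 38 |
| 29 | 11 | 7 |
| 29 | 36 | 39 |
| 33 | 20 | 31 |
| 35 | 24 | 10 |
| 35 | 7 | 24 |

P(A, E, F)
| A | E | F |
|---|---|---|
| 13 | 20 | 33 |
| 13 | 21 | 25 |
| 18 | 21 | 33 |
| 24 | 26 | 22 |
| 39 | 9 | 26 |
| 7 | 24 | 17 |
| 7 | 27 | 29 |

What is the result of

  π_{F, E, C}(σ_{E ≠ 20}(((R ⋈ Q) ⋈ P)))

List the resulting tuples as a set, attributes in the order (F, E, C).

{(17, 24, 21), (17, 24, 29), (22, 26, 35), (25, 21, 21), (26, 9, 29), (29, 27, 21), (29, 27, 29)}

Joining R and Q on C yields {(21, 3, 1, 32), (21, 3, 26, 13), (21, 3, 28, 7), (21, 3, 38, 20), (21, 5, 1, 32), (21, 5, 26, 13), (21, 5, 28, 7), (21, 5, 38, 20), (29, 16, 10, 38), (29, 16, 11, 7), (29, 16, 36, 39), (29, 37, 10, 38), (29, 37, 11, 7), (29, 37, 36, 39), (35, 7, 24, 10), (35, 7, 7, 24)}.
Joining (R ⋈ Q) and P on A yields {(21, 3, 26, 13, 20, 33), (21, 3, 26, 13, 21, 25), (21, 3, 28, 7, 24, 17), (21, 3, 28, 7, 27, 29), (21, 5, 26, 13, 20, 33), (21, 5, 26, 13, 21, 25), (21, 5, 28, 7, 24, 17), (21, 5, 28, 7, 27, 29), (29, 16, 11, 7, 24, 17), (29, 16, 11, 7, 27, 29), (29, 16, 36, 39, 9, 26), (29, 37, 11, 7, 24, 17), (29, 37, 11, 7, 27, 29), (29, 37, 36, 39, 9, 26), (35, 7, 7, 24, 26, 22)}.
Selection E ≠ 20: {(21, 3, 26, 13, 21, 25), (21, 3, 28, 7, 24, 17), (21, 3, 28, 7, 27, 29), (21, 5, 26, 13, 21, 25), (21, 5, 28, 7, 24, 17), (21, 5, 28, 7, 27, 29), (29, 16, 11, 7, 24, 17), (29, 16, 11, 7, 27, 29), (29, 16, 36, 39, 9, 26), (29, 37, 11, 7, 24, 17), (29, 37, 11, 7, 27, 29), (29, 37, 36, 39, 9, 26), (35, 7, 7, 24, 26, 22)}
π[F, E, C]: project onto (F, E, C) (6 duplicate(s) eliminated) → {(17, 24, 21), (17, 24, 29), (22, 26, 35), (25, 21, 21), (26, 9, 29), (29, 27, 21), (29, 27, 29)}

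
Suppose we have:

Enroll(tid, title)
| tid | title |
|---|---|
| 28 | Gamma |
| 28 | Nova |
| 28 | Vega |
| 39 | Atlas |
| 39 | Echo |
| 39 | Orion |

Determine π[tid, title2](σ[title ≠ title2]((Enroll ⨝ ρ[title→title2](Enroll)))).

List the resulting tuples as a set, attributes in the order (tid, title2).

ρ[title→title2]: schema becomes (tid, title2); tuples unchanged.
Enroll ⋈ ρ[title→title2](Enroll) (natural join on tid): {(28, Gamma, Gamma), (28, Gamma, Nova), (28, Gamma, Vega), (28, Nova, Gamma), (28, Nova, Nova), (28, Nova, Vega), (28, Vega, Gamma), (28, Vega, Nova), (28, Vega, Vega), (39, Atlas, Atlas), (39, Atlas, Echo), (39, Atlas, Orion), (39, Echo, Atlas), (39, Echo, Echo), (39, Echo, Orion), (39, Orion, Atlas), (39, Orion, Echo), (39, Orion, Orion)}
Selection title ≠ title2: {(28, Gamma, Nova), (28, Gamma, Vega), (28, Nova, Gamma), (28, Nova, Vega), (28, Vega, Gamma), (28, Vega, Nova), (39, Atlas, Echo), (39, Atlas, Orion), (39, Echo, Atlas), (39, Echo, Orion), (39, Orion, Atlas), (39, Orion, Echo)}
Keep only column(s) tid, title2 (6 duplicate(s) eliminated): {(28, Gamma), (28, Nova), (28, Vega), (39, Atlas), (39, Echo), (39, Orion)}

{(28, Gamma), (28, Nova), (28, Vega), (39, Atlas), (39, Echo), (39, Orion)}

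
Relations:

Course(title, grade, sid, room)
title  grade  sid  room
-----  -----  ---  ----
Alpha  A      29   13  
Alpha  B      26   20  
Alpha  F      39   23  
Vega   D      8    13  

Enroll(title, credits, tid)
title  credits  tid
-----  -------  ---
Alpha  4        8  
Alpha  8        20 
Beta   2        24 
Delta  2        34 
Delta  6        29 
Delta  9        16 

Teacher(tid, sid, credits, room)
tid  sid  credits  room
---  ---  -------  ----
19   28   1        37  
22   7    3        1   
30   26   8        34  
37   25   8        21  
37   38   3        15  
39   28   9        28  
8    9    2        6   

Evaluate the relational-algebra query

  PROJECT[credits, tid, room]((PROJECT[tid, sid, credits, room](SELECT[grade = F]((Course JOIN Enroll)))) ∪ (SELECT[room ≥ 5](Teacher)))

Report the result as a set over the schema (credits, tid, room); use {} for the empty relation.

Joining Course and Enroll on title yields {(Alpha, A, 29, 13, 4, 8), (Alpha, A, 29, 13, 8, 20), (Alpha, B, 26, 20, 4, 8), (Alpha, B, 26, 20, 8, 20), (Alpha, F, 39, 23, 4, 8), (Alpha, F, 39, 23, 8, 20)}.
Selection grade = F: {(Alpha, F, 39, 23, 4, 8), (Alpha, F, 39, 23, 8, 20)}
Projecting to tid, sid, credits, room: {(20, 39, 8, 23), (8, 39, 4, 23)}
Selection room ≥ 5: {(19, 28, 1, 37), (30, 26, 8, 34), (37, 25, 8, 21), (37, 38, 3, 15), (39, 28, 9, 28), (8, 9, 2, 6)}
Union: {(20, 39, 8, 23), (8, 39, 4, 23)} with {(19, 28, 1, 37), (30, 26, 8, 34), (37, 25, 8, 21), (37, 38, 3, 15), (39, 28, 9, 28), (8, 9, 2, 6)} → {(19, 28, 1, 37), (20, 39, 8, 23), (30, 26, 8, 34), (37, 25, 8, 21), (37, 38, 3, 15), (39, 28, 9, 28), (8, 39, 4, 23), (8, 9, 2, 6)}
Projecting to credits, tid, room: {(1, 19, 37), (2, 8, 6), (3, 37, 15), (4, 8, 23), (8, 20, 23), (8, 30, 34), (8, 37, 21), (9, 39, 28)}

{(1, 19, 37), (2, 8, 6), (3, 37, 15), (4, 8, 23), (8, 20, 23), (8, 30, 34), (8, 37, 21), (9, 39, 28)}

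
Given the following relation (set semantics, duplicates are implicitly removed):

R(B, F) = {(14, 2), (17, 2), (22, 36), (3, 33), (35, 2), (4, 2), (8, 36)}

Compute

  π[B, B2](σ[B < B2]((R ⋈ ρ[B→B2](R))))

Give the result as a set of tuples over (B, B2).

{(14, 17), (14, 35), (17, 35), (4, 14), (4, 17), (4, 35), (8, 22)}

ρ[B→B2]: schema becomes (B2, F); tuples unchanged.
R ⋈ ρ[B→B2](R) (natural join on F): {(14, 2, 14), (14, 2, 17), (14, 2, 35), (14, 2, 4), (17, 2, 14), (17, 2, 17), (17, 2, 35), (17, 2, 4), (22, 36, 22), (22, 36, 8), (3, 33, 3), (35, 2, 14), (35, 2, 17), (35, 2, 35), (35, 2, 4), (4, 2, 14), (4, 2, 17), (4, 2, 35), (4, 2, 4), (8, 36, 22), (8, 36, 8)}
Selection B < B2: {(14, 2, 17), (14, 2, 35), (17, 2, 35), (4, 2, 14), (4, 2, 17), (4, 2, 35), (8, 36, 22)}
π[B, B2]: project onto (B, B2) → {(14, 17), (14, 35), (17, 35), (4, 14), (4, 17), (4, 35), (8, 22)}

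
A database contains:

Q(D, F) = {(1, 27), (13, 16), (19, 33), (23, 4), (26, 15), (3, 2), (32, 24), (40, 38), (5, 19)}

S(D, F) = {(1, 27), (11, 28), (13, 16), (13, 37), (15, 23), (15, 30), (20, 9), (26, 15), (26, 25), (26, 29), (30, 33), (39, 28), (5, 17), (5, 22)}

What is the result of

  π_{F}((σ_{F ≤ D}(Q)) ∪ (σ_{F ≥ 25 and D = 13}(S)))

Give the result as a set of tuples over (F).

{15, 2, 24, 37, 38, 4}

Selection F ≤ D: {(23, 4), (26, 15), (3, 2), (32, 24), (40, 38)}
Selection F ≥ 25 and D = 13: {(13, 37)}
Taking the union: {(13, 37), (23, 4), (26, 15), (3, 2), (32, 24), (40, 38)}
π[F]: project onto (F) → {15, 2, 24, 37, 38, 4}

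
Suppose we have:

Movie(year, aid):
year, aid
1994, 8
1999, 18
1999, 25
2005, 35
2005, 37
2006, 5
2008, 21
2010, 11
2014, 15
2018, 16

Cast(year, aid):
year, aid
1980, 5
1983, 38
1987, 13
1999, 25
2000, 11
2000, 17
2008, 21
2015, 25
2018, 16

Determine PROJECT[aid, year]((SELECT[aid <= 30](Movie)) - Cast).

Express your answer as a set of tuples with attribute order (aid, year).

{(11, 2010), (15, 2014), (18, 1999), (5, 2006), (8, 1994)}

Apply σ_{aid <= 30}; surviving tuples: {(1994, 8), (1999, 18), (1999, 25), (2006, 5), (2008, 21), (2010, 11), (2014, 15), (2018, 16)}
Difference: {(1994, 8), (1999, 18), (1999, 25), (2006, 5), (2008, 21), (2010, 11), (2014, 15), (2018, 16)} with {(1980, 5), (1983, 38), (1987, 13), (1999, 25), (2000, 11), (2000, 17), (2008, 21), (2015, 25), (2018, 16)} → {(1994, 8), (1999, 18), (2006, 5), (2010, 11), (2014, 15)}
π[aid, year]: project onto (aid, year) → {(11, 2010), (15, 2014), (18, 1999), (5, 2006), (8, 1994)}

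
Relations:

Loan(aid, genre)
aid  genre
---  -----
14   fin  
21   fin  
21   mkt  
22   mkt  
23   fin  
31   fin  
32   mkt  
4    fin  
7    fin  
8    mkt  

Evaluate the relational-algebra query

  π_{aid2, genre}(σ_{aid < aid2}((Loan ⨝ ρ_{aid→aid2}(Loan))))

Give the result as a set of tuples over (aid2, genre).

{(14, fin), (21, fin), (21, mkt), (22, mkt), (23, fin), (31, fin), (32, mkt), (7, fin)}

ρ[aid→aid2]: schema becomes (aid2, genre); tuples unchanged.
Natural join on genre: {(14, fin, 14), (14, fin, 21), (14, fin, 23), (14, fin, 31), (14, fin, 4), (14, fin, 7), (21, fin, 14), (21, fin, 21), (21, fin, 23), (21, fin, 31), (21, fin, 4), (21, fin, 7), (21, mkt, 21), (21, mkt, 22), (21, mkt, 32), (21, mkt, 8), (22, mkt, 21), (22, mkt, 22), (22, mkt, 32), (22, mkt, 8), (23, fin, 14), (23, fin, 21), (23, fin, 23), (23, fin, 31), (23, fin, 4), (23, fin, 7), (31, fin, 14), (31, fin, 21), (31, fin, 23), (31, fin, 31), (31, fin, 4), (31, fin, 7), (32, mkt, 21), (32, mkt, 22), (32, mkt, 32), (32, mkt, 8), (4, fin, 14), (4, fin, 21), (4, fin, 23), (4, fin, 31), (4, fin, 4), (4, fin, 7), (7, fin, 14), (7, fin, 21), (7, fin, 23), (7, fin, 31), (7, fin, 4), (7, fin, 7), (8, mkt, 21), (8, mkt, 22), (8, mkt, 32), (8, mkt, 8)}
Apply σ_{aid < aid2}; surviving tuples: {(14, fin, 21), (14, fin, 23), (14, fin, 31), (21, fin, 23), (21, fin, 31), (21, mkt, 22), (21, mkt, 32), (22, mkt, 32), (23, fin, 31), (4, fin, 14), (4, fin, 21), (4, fin, 23), (4, fin, 31), (4, fin, 7), (7, fin, 14), (7, fin, 21), (7, fin, 23), (7, fin, 31), (8, mkt, 21), (8, mkt, 22), (8, mkt, 32)}
π_{aid2, genre} gives {(14, fin), (21, fin), (21, mkt), (22, mkt), (23, fin), (31, fin), (32, mkt), (7, fin)} (13 duplicate(s) eliminated).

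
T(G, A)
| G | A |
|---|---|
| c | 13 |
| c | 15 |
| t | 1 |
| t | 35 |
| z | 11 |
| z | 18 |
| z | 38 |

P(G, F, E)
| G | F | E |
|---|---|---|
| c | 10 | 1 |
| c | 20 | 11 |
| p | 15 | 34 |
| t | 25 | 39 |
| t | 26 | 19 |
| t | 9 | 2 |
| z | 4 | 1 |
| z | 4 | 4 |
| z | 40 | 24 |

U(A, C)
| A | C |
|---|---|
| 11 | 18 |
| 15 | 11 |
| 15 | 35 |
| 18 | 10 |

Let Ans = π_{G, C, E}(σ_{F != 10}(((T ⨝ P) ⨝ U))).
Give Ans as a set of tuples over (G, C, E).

T ⋈ P (natural join on G): {(c, 13, 10, 1), (c, 13, 20, 11), (c, 15, 10, 1), (c, 15, 20, 11), (t, 1, 25, 39), (t, 1, 26, 19), (t, 1, 9, 2), (t, 35, 25, 39), (t, 35, 26, 19), (t, 35, 9, 2), (z, 11, 4, 1), (z, 11, 4, 4), (z, 11, 40, 24), (z, 18, 4, 1), (z, 18, 4, 4), (z, 18, 40, 24), (z, 38, 4, 1), (z, 38, 4, 4), (z, 38, 40, 24)}
(T ⨝ P) ⋈ U (natural join on A): {(c, 15, 10, 1, 11), (c, 15, 10, 1, 35), (c, 15, 20, 11, 11), (c, 15, 20, 11, 35), (z, 11, 4, 1, 18), (z, 11, 4, 4, 18), (z, 11, 40, 24, 18), (z, 18, 4, 1, 10), (z, 18, 4, 4, 10), (z, 18, 40, 24, 10)}
σ[F != 10]: keep tuples satisfying F != 10 → {(c, 15, 20, 11, 11), (c, 15, 20, 11, 35), (z, 11, 4, 1, 18), (z, 11, 4, 4, 18), (z, 11, 40, 24, 18), (z, 18, 4, 1, 10), (z, 18, 4, 4, 10), (z, 18, 40, 24, 10)}
Projecting to G, C, E: {(c, 11, 11), (c, 35, 11), (z, 10, 1), (z, 10, 24), (z, 10, 4), (z, 18, 1), (z, 18, 24), (z, 18, 4)}

{(c, 11, 11), (c, 35, 11), (z, 10, 1), (z, 10, 24), (z, 10, 4), (z, 18, 1), (z, 18, 24), (z, 18, 4)}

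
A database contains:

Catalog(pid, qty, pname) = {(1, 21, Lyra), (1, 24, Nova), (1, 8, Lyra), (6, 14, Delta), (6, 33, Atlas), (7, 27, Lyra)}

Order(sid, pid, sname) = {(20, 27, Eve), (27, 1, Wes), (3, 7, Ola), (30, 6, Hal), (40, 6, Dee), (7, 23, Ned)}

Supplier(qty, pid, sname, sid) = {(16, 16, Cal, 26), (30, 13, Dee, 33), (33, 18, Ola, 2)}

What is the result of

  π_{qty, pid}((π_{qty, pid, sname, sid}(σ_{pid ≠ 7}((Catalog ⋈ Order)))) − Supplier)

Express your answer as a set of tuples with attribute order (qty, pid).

{(14, 6), (21, 1), (24, 1), (33, 6), (8, 1)}

Natural join on pid: {(1, 21, Lyra, 27, Wes), (1, 24, Nova, 27, Wes), (1, 8, Lyra, 27, Wes), (6, 14, Delta, 30, Hal), (6, 14, Delta, 40, Dee), (6, 33, Atlas, 30, Hal), (6, 33, Atlas, 40, Dee), (7, 27, Lyra, 3, Ola)}
Apply σ_{pid ≠ 7}; surviving tuples: {(1, 21, Lyra, 27, Wes), (1, 24, Nova, 27, Wes), (1, 8, Lyra, 27, Wes), (6, 14, Delta, 30, Hal), (6, 14, Delta, 40, Dee), (6, 33, Atlas, 30, Hal), (6, 33, Atlas, 40, Dee)}
Projecting to qty, pid, sname, sid: {(14, 6, Dee, 40), (14, 6, Hal, 30), (21, 1, Wes, 27), (24, 1, Wes, 27), (33, 6, Dee, 40), (33, 6, Hal, 30), (8, 1, Wes, 27)}
Set difference of the two operands is {(14, 6, Dee, 40), (14, 6, Hal, 30), (21, 1, Wes, 27), (24, 1, Wes, 27), (33, 6, Dee, 40), (33, 6, Hal, 30), (8, 1, Wes, 27)}.
Projecting to qty, pid (2 duplicate(s) eliminated): {(14, 6), (21, 1), (24, 1), (33, 6), (8, 1)}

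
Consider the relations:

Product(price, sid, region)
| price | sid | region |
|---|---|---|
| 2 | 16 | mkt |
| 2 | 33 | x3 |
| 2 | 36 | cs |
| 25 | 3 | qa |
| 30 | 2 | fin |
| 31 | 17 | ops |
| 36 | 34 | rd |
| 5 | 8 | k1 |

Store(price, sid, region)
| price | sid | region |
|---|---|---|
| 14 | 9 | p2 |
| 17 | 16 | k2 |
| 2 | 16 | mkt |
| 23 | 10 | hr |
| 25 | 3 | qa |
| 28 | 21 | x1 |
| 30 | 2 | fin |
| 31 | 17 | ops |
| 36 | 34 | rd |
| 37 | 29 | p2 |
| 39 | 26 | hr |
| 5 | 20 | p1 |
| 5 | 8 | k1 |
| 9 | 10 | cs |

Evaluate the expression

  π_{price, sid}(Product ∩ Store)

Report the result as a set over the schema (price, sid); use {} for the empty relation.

{(2, 16), (25, 3), (30, 2), (31, 17), (36, 34), (5, 8)}

Intersection: {(2, 16, mkt), (2, 33, x3), (2, 36, cs), (25, 3, qa), (30, 2, fin), (31, 17, ops), (36, 34, rd), (5, 8, k1)} with {(14, 9, p2), (17, 16, k2), (2, 16, mkt), (23, 10, hr), (25, 3, qa), (28, 21, x1), (30, 2, fin), (31, 17, ops), (36, 34, rd), (37, 29, p2), (39, 26, hr), (5, 20, p1), (5, 8, k1), (9, 10, cs)} → {(2, 16, mkt), (25, 3, qa), (30, 2, fin), (31, 17, ops), (36, 34, rd), (5, 8, k1)}
Projecting to price, sid: {(2, 16), (25, 3), (30, 2), (31, 17), (36, 34), (5, 8)}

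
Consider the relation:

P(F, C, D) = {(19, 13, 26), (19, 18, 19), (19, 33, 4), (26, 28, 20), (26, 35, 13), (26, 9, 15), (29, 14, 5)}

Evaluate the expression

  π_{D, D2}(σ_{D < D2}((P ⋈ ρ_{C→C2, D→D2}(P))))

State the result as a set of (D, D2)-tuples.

ρ[C→C2, D→D2]: schema becomes (F, C2, D2); tuples unchanged.
P ⋈ ρ_{C→C2, D→D2}(P) (natural join on F): {(19, 13, 26, 13, 26), (19, 13, 26, 18, 19), (19, 13, 26, 33, 4), (19, 18, 19, 13, 26), (19, 18, 19, 18, 19), (19, 18, 19, 33, 4), (19, 33, 4, 13, 26), (19, 33, 4, 18, 19), (19, 33, 4, 33, 4), (26, 28, 20, 28, 20), (26, 28, 20, 35, 13), (26, 28, 20, 9, 15), (26, 35, 13, 28, 20), (26, 35, 13, 35, 13), (26, 35, 13, 9, 15), (26, 9, 15, 28, 20), (26, 9, 15, 35, 13), (26, 9, 15, 9, 15), (29, 14, 5, 14, 5)}
Filtering on D < D2 leaves {(19, 18, 19, 13, 26), (19, 33, 4, 13, 26), (19, 33, 4, 18, 19), (26, 35, 13, 28, 20), (26, 35, 13, 9, 15), (26, 9, 15, 28, 20)}.
Projecting to D, D2: {(13, 15), (13, 20), (15, 20), (19, 26), (4, 19), (4, 26)}

{(13, 15), (13, 20), (15, 20), (19, 26), (4, 19), (4, 26)}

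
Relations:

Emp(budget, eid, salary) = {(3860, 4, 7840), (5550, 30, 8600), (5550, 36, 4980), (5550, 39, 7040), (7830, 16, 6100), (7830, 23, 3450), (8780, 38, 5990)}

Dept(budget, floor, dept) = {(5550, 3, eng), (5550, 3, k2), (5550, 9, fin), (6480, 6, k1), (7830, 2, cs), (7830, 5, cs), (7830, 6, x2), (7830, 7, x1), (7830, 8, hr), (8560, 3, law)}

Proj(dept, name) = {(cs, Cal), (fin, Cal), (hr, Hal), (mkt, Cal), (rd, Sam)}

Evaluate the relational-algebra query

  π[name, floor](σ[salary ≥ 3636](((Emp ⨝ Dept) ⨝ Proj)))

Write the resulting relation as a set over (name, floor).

Emp ⋈ Dept (natural join on budget): {(5550, 30, 8600, 3, eng), (5550, 30, 8600, 3, k2), (5550, 30, 8600, 9, fin), (5550, 36, 4980, 3, eng), (5550, 36, 4980, 3, k2), (5550, 36, 4980, 9, fin), (5550, 39, 7040, 3, eng), (5550, 39, 7040, 3, k2), (5550, 39, 7040, 9, fin), (7830, 16, 6100, 2, cs), (7830, 16, 6100, 5, cs), (7830, 16, 6100, 6, x2), (7830, 16, 6100, 7, x1), (7830, 16, 6100, 8, hr), (7830, 23, 3450, 2, cs), (7830, 23, 3450, 5, cs), (7830, 23, 3450, 6, x2), (7830, 23, 3450, 7, x1), (7830, 23, 3450, 8, hr)}
(Emp ⨝ Dept) ⋈ Proj (natural join on dept): {(5550, 30, 8600, 9, fin, Cal), (5550, 36, 4980, 9, fin, Cal), (5550, 39, 7040, 9, fin, Cal), (7830, 16, 6100, 2, cs, Cal), (7830, 16, 6100, 5, cs, Cal), (7830, 16, 6100, 8, hr, Hal), (7830, 23, 3450, 2, cs, Cal), (7830, 23, 3450, 5, cs, Cal), (7830, 23, 3450, 8, hr, Hal)}
Apply σ_{salary ≥ 3636}; surviving tuples: {(5550, 30, 8600, 9, fin, Cal), (5550, 36, 4980, 9, fin, Cal), (5550, 39, 7040, 9, fin, Cal), (7830, 16, 6100, 2, cs, Cal), (7830, 16, 6100, 5, cs, Cal), (7830, 16, 6100, 8, hr, Hal)}
π_{name, floor} gives {(Cal, 2), (Cal, 5), (Cal, 9), (Hal, 8)} (2 duplicate(s) eliminated).

{(Cal, 2), (Cal, 5), (Cal, 9), (Hal, 8)}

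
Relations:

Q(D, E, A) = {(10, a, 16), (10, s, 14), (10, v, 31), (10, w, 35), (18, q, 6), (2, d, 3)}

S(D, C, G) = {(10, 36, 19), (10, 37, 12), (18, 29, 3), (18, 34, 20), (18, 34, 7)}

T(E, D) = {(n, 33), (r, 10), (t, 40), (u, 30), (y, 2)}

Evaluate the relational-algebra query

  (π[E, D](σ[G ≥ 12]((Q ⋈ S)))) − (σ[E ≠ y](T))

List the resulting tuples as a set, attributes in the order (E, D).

Q ⋈ S (natural join on D): {(10, a, 16, 36, 19), (10, a, 16, 37, 12), (10, s, 14, 36, 19), (10, s, 14, 37, 12), (10, v, 31, 36, 19), (10, v, 31, 37, 12), (10, w, 35, 36, 19), (10, w, 35, 37, 12), (18, q, 6, 29, 3), (18, q, 6, 34, 20), (18, q, 6, 34, 7)}
Apply σ_{G ≥ 12}; surviving tuples: {(10, a, 16, 36, 19), (10, a, 16, 37, 12), (10, s, 14, 36, 19), (10, s, 14, 37, 12), (10, v, 31, 36, 19), (10, v, 31, 37, 12), (10, w, 35, 36, 19), (10, w, 35, 37, 12), (18, q, 6, 34, 20)}
π_{E, D} gives {(a, 10), (q, 18), (s, 10), (v, 10), (w, 10)} (4 duplicate(s) eliminated).
Apply σ_{E ≠ y}; surviving tuples: {(n, 33), (r, 10), (t, 40), (u, 30)}
Taking the difference: {(a, 10), (q, 18), (s, 10), (v, 10), (w, 10)}

{(a, 10), (q, 18), (s, 10), (v, 10), (w, 10)}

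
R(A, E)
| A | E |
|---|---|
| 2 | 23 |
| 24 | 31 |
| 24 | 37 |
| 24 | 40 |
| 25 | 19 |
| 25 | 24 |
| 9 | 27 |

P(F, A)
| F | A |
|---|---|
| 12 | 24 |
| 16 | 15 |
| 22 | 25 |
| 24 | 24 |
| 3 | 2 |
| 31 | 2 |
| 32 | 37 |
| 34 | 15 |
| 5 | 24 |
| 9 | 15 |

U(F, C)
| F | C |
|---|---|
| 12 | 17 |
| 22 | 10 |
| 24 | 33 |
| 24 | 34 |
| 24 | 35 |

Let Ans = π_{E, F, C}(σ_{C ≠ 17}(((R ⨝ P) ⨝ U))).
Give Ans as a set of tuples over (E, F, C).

{(19, 22, 10), (24, 22, 10), (31, 24, 33), (31, 24, 34), (31, 24, 35), (37, 24, 33), (37, 24, 34), (37, 24, 35), (40, 24, 33), (40, 24, 34), (40, 24, 35)}

Natural join on A: {(2, 23, 3), (2, 23, 31), (24, 31, 12), (24, 31, 24), (24, 31, 5), (24, 37, 12), (24, 37, 24), (24, 37, 5), (24, 40, 12), (24, 40, 24), (24, 40, 5), (25, 19, 22), (25, 24, 22)}
Natural join on F: {(24, 31, 12, 17), (24, 31, 24, 33), (24, 31, 24, 34), (24, 31, 24, 35), (24, 37, 12, 17), (24, 37, 24, 33), (24, 37, 24, 34), (24, 37, 24, 35), (24, 40, 12, 17), (24, 40, 24, 33), (24, 40, 24, 34), (24, 40, 24, 35), (25, 19, 22, 10), (25, 24, 22, 10)}
σ[C ≠ 17]: keep tuples satisfying C ≠ 17 → {(24, 31, 24, 33), (24, 31, 24, 34), (24, 31, 24, 35), (24, 37, 24, 33), (24, 37, 24, 34), (24, 37, 24, 35), (24, 40, 24, 33), (24, 40, 24, 34), (24, 40, 24, 35), (25, 19, 22, 10), (25, 24, 22, 10)}
Keep only column(s) E, F, C: {(19, 22, 10), (24, 22, 10), (31, 24, 33), (31, 24, 34), (31, 24, 35), (37, 24, 33), (37, 24, 34), (37, 24, 35), (40, 24, 33), (40, 24, 34), (40, 24, 35)}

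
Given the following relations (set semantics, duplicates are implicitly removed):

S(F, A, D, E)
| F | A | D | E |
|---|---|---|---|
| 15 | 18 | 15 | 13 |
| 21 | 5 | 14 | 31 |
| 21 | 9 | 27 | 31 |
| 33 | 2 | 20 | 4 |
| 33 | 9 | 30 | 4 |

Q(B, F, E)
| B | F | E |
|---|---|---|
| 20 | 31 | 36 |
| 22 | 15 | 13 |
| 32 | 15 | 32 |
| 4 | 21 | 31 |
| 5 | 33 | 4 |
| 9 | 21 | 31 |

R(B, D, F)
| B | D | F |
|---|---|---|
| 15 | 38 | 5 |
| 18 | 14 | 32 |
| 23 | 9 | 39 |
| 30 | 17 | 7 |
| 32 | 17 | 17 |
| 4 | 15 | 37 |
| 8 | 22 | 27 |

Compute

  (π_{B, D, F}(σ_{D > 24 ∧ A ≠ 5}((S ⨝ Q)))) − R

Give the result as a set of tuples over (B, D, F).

{(4, 27, 21), (5, 30, 33), (9, 27, 21)}

Joining S and Q on F, E yields {(15, 18, 15, 13, 22), (21, 5, 14, 31, 4), (21, 5, 14, 31, 9), (21, 9, 27, 31, 4), (21, 9, 27, 31, 9), (33, 2, 20, 4, 5), (33, 9, 30, 4, 5)}.
σ[D > 24 ∧ A ≠ 5]: keep tuples satisfying D > 24 ∧ A ≠ 5 → {(21, 9, 27, 31, 4), (21, 9, 27, 31, 9), (33, 9, 30, 4, 5)}
π_{B, D, F} gives {(4, 27, 21), (5, 30, 33), (9, 27, 21)}.
Taking the difference: {(4, 27, 21), (5, 30, 33), (9, 27, 21)}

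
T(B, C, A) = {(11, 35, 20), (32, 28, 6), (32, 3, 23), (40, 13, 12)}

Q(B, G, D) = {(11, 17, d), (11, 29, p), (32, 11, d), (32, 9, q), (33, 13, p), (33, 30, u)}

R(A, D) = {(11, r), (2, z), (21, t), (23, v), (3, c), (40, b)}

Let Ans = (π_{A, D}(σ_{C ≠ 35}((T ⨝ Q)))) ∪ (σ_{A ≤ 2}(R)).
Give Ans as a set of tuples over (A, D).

Natural join on B: {(11, 35, 20, 17, d), (11, 35, 20, 29, p), (32, 28, 6, 11, d), (32, 28, 6, 9, q), (32, 3, 23, 11, d), (32, 3, 23, 9, q)}
Apply σ_{C ≠ 35}; surviving tuples: {(32, 28, 6, 11, d), (32, 28, 6, 9, q), (32, 3, 23, 11, d), (32, 3, 23, 9, q)}
Keep only column(s) A, D: {(23, d), (23, q), (6, d), (6, q)}
Apply σ_{A ≤ 2}; surviving tuples: {(2, z)}
Union: {(23, d), (23, q), (6, d), (6, q)} with {(2, z)} → {(2, z), (23, d), (23, q), (6, d), (6, q)}

{(2, z), (23, d), (23, q), (6, d), (6, q)}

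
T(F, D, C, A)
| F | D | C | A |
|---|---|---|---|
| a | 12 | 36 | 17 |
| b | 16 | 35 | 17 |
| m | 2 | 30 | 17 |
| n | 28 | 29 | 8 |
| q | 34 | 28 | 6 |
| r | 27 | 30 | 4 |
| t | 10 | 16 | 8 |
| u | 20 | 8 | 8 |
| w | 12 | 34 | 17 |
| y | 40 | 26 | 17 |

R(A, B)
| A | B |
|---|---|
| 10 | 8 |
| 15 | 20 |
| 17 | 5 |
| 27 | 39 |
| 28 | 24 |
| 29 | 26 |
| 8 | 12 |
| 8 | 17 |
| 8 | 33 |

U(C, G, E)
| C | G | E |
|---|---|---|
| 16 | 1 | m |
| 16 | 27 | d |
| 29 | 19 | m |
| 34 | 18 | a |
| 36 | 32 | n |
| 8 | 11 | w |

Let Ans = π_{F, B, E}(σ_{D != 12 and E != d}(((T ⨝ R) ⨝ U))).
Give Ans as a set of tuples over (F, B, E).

T ⋈ R (natural join on A): {(a, 12, 36, 17, 5), (b, 16, 35, 17, 5), (m, 2, 30, 17, 5), (n, 28, 29, 8, 12), (n, 28, 29, 8, 17), (n, 28, 29, 8, 33), (t, 10, 16, 8, 12), (t, 10, 16, 8, 17), (t, 10, 16, 8, 33), (u, 20, 8, 8, 12), (u, 20, 8, 8, 17), (u, 20, 8, 8, 33), (w, 12, 34, 17, 5), (y, 40, 26, 17, 5)}
(T ⨝ R) ⋈ U (natural join on C): {(a, 12, 36, 17, 5, 32, n), (n, 28, 29, 8, 12, 19, m), (n, 28, 29, 8, 17, 19, m), (n, 28, 29, 8, 33, 19, m), (t, 10, 16, 8, 12, 1, m), (t, 10, 16, 8, 12, 27, d), (t, 10, 16, 8, 17, 1, m), (t, 10, 16, 8, 17, 27, d), (t, 10, 16, 8, 33, 1, m), (t, 10, 16, 8, 33, 27, d), (u, 20, 8, 8, 12, 11, w), (u, 20, 8, 8, 17, 11, w), (u, 20, 8, 8, 33, 11, w), (w, 12, 34, 17, 5, 18, a)}
σ[D != 12 and E != d]: keep tuples satisfying D != 12 and E != d → {(n, 28, 29, 8, 12, 19, m), (n, 28, 29, 8, 17, 19, m), (n, 28, 29, 8, 33, 19, m), (t, 10, 16, 8, 12, 1, m), (t, 10, 16, 8, 17, 1, m), (t, 10, 16, 8, 33, 1, m), (u, 20, 8, 8, 12, 11, w), (u, 20, 8, 8, 17, 11, w), (u, 20, 8, 8, 33, 11, w)}
π[F, B, E]: project onto (F, B, E) → {(n, 12, m), (n, 17, m), (n, 33, m), (t, 12, m), (t, 17, m), (t, 33, m), (u, 12, w), (u, 17, w), (u, 33, w)}

{(n, 12, m), (n, 17, m), (n, 33, m), (t, 12, m), (t, 17, m), (t, 33, m), (u, 12, w), (u, 17, w), (u, 33, w)}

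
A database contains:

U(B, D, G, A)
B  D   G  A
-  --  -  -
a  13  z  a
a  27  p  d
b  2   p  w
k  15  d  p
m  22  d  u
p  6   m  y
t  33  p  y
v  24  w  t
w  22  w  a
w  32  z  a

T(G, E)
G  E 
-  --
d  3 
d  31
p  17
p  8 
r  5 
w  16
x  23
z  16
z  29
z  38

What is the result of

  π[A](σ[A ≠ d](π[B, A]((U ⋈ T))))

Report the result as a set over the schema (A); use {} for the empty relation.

{a, p, t, u, w, y}

Natural join on G: {(a, 13, z, a, 16), (a, 13, z, a, 29), (a, 13, z, a, 38), (a, 27, p, d, 17), (a, 27, p, d, 8), (b, 2, p, w, 17), (b, 2, p, w, 8), (k, 15, d, p, 3), (k, 15, d, p, 31), (m, 22, d, u, 3), (m, 22, d, u, 31), (t, 33, p, y, 17), (t, 33, p, y, 8), (v, 24, w, t, 16), (w, 22, w, a, 16), (w, 32, z, a, 16), (w, 32, z, a, 29), (w, 32, z, a, 38)}
π[B, A]: project onto (B, A) (10 duplicate(s) eliminated) → {(a, a), (a, d), (b, w), (k, p), (m, u), (t, y), (v, t), (w, a)}
σ[A ≠ d]: keep tuples satisfying A ≠ d → {(a, a), (b, w), (k, p), (m, u), (t, y), (v, t), (w, a)}
π[A]: project onto (A) (1 duplicate(s) eliminated) → {a, p, t, u, w, y}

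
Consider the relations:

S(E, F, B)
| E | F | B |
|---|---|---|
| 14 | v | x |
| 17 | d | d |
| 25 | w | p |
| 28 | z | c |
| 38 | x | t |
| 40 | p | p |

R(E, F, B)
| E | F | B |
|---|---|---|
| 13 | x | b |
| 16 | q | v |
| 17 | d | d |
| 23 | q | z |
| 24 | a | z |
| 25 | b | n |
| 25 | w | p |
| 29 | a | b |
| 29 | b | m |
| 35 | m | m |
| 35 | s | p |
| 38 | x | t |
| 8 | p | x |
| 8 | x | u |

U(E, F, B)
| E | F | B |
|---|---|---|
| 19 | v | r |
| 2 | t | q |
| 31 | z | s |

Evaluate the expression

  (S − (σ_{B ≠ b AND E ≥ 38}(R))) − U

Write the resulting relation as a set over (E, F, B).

Filtering on B ≠ b AND E ≥ 38 leaves {(38, x, t)}.
Set difference of the two operands is {(14, v, x), (17, d, d), (25, w, p), (28, z, c), (40, p, p)}.
Set difference of the two operands is {(14, v, x), (17, d, d), (25, w, p), (28, z, c), (40, p, p)}.

{(14, v, x), (17, d, d), (25, w, p), (28, z, c), (40, p, p)}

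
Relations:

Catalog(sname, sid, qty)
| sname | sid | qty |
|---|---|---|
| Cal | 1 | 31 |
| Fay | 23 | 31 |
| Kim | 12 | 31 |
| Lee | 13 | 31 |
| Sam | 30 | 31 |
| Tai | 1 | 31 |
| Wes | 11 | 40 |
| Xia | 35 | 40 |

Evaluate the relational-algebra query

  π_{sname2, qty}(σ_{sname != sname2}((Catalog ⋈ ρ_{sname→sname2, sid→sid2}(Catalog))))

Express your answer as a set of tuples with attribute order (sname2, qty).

{(Cal, 31), (Fay, 31), (Kim, 31), (Lee, 31), (Sam, 31), (Tai, 31), (Wes, 40), (Xia, 40)}

ρ[sname→sname2, sid→sid2]: schema becomes (sname2, sid2, qty); tuples unchanged.
Joining Catalog and ρ_{sname→sname2, sid→sid2}(Catalog) on qty yields {(Cal, 1, 31, Cal, 1), (Cal, 1, 31, Fay, 23), (Cal, 1, 31, Kim, 12), (Cal, 1, 31, Lee, 13), (Cal, 1, 31, Sam, 30), (Cal, 1, 31, Tai, 1), (Fay, 23, 31, Cal, 1), (Fay, 23, 31, Fay, 23), (Fay, 23, 31, Kim, 12), (Fay, 23, 31, Lee, 13), (Fay, 23, 31, Sam, 30), (Fay, 23, 31, Tai, 1), (Kim, 12, 31, Cal, 1), (Kim, 12, 31, Fay, 23), (Kim, 12, 31, Kim, 12), (Kim, 12, 31, Lee, 13), (Kim, 12, 31, Sam, 30), (Kim, 12, 31, Tai, 1), (Lee, 13, 31, Cal, 1), (Lee, 13, 31, Fay, 23), (Lee, 13, 31, Kim, 12), (Lee, 13, 31, Lee, 13), (Lee, 13, 31, Sam, 30), (Lee, 13, 31, Tai, 1), (Sam, 30, 31, Cal, 1), (Sam, 30, 31, Fay, 23), (Sam, 30, 31, Kim, 12), (Sam, 30, 31, Lee, 13), (Sam, 30, 31, Sam, 30), (Sam, 30, 31, Tai, 1), (Tai, 1, 31, Cal, 1), (Tai, 1, 31, Fay, 23), (Tai, 1, 31, Kim, 12), (Tai, 1, 31, Lee, 13), (Tai, 1, 31, Sam, 30), (Tai, 1, 31, Tai, 1), (Wes, 11, 40, Wes, 11), (Wes, 11, 40, Xia, 35), (Xia, 35, 40, Wes, 11), (Xia, 35, 40, Xia, 35)}.
Apply σ_{sname != sname2}; surviving tuples: {(Cal, 1, 31, Fay, 23), (Cal, 1, 31, Kim, 12), (Cal, 1, 31, Lee, 13), (Cal, 1, 31, Sam, 30), (Cal, 1, 31, Tai, 1), (Fay, 23, 31, Cal, 1), (Fay, 23, 31, Kim, 12), (Fay, 23, 31, Lee, 13), (Fay, 23, 31, Sam, 30), (Fay, 23, 31, Tai, 1), (Kim, 12, 31, Cal, 1), (Kim, 12, 31, Fay, 23), (Kim, 12, 31, Lee, 13), (Kim, 12, 31, Sam, 30), (Kim, 12, 31, Tai, 1), (Lee, 13, 31, Cal, 1), (Lee, 13, 31, Fay, 23), (Lee, 13, 31, Kim, 12), (Lee, 13, 31, Sam, 30), (Lee, 13, 31, Tai, 1), (Sam, 30, 31, Cal, 1), (Sam, 30, 31, Fay, 23), (Sam, 30, 31, Kim, 12), (Sam, 30, 31, Lee, 13), (Sam, 30, 31, Tai, 1), (Tai, 1, 31, Cal, 1), (Tai, 1, 31, Fay, 23), (Tai, 1, 31, Kim, 12), (Tai, 1, 31, Lee, 13), (Tai, 1, 31, Sam, 30), (Wes, 11, 40, Xia, 35), (Xia, 35, 40, Wes, 11)}
π_{sname2, qty} gives {(Cal, 31), (Fay, 31), (Kim, 31), (Lee, 31), (Sam, 31), (Tai, 31), (Wes, 40), (Xia, 40)} (24 duplicate(s) eliminated).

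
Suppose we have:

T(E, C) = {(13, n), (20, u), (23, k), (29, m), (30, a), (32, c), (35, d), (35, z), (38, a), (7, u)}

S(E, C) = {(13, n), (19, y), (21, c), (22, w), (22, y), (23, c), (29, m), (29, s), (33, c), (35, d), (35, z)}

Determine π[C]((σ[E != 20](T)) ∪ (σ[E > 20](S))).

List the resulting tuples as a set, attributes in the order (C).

σ[E != 20]: keep tuples satisfying E != 20 → {(13, n), (23, k), (29, m), (30, a), (32, c), (35, d), (35, z), (38, a), (7, u)}
σ[E > 20]: keep tuples satisfying E > 20 → {(21, c), (22, w), (22, y), (23, c), (29, m), (29, s), (33, c), (35, d), (35, z)}
Set union of the two operands is {(13, n), (21, c), (22, w), (22, y), (23, c), (23, k), (29, m), (29, s), (30, a), (32, c), (33, c), (35, d), (35, z), (38, a), (7, u)}.
Keep only column(s) C (4 duplicate(s) eliminated): {a, c, d, k, m, n, s, u, w, y, z}

{a, c, d, k, m, n, s, u, w, y, z}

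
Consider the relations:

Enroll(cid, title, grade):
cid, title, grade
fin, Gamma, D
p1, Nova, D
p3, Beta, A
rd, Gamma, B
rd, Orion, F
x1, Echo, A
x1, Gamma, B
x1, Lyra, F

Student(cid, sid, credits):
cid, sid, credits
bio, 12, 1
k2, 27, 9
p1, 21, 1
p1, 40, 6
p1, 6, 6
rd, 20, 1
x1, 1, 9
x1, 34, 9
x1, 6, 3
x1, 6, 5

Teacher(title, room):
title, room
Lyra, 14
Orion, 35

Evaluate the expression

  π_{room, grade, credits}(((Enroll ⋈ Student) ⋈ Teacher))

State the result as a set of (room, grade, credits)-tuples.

Natural join on cid: {(p1, Nova, D, 21, 1), (p1, Nova, D, 40, 6), (p1, Nova, D, 6, 6), (rd, Gamma, B, 20, 1), (rd, Orion, F, 20, 1), (x1, Echo, A, 1, 9), (x1, Echo, A, 34, 9), (x1, Echo, A, 6, 3), (x1, Echo, A, 6, 5), (x1, Gamma, B, 1, 9), (x1, Gamma, B, 34, 9), (x1, Gamma, B, 6, 3), (x1, Gamma, B, 6, 5), (x1, Lyra, F, 1, 9), (x1, Lyra, F, 34, 9), (x1, Lyra, F, 6, 3), (x1, Lyra, F, 6, 5)}
Natural join on title: {(rd, Orion, F, 20, 1, 35), (x1, Lyra, F, 1, 9, 14), (x1, Lyra, F, 34, 9, 14), (x1, Lyra, F, 6, 3, 14), (x1, Lyra, F, 6, 5, 14)}
Keep only column(s) room, grade, credits (1 duplicate(s) eliminated): {(14, F, 3), (14, F, 5), (14, F, 9), (35, F, 1)}

{(14, F, 3), (14, F, 5), (14, F, 9), (35, F, 1)}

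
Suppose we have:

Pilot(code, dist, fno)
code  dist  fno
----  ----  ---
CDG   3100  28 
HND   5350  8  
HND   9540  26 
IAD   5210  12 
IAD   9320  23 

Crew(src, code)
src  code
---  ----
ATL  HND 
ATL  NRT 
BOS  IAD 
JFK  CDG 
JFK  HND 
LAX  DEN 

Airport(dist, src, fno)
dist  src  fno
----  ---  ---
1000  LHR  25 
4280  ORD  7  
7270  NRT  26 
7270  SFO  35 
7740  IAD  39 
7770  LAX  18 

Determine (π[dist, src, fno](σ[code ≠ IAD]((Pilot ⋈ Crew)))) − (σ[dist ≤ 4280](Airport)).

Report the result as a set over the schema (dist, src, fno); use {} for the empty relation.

{(3100, JFK, 28), (5350, ATL, 8), (5350, JFK, 8), (9540, ATL, 26), (9540, JFK, 26)}

Joining Pilot and Crew on code yields {(CDG, 3100, 28, JFK), (HND, 5350, 8, ATL), (HND, 5350, 8, JFK), (HND, 9540, 26, ATL), (HND, 9540, 26, JFK), (IAD, 5210, 12, BOS), (IAD, 9320, 23, BOS)}.
σ[code ≠ IAD]: keep tuples satisfying code ≠ IAD → {(CDG, 3100, 28, JFK), (HND, 5350, 8, ATL), (HND, 5350, 8, JFK), (HND, 9540, 26, ATL), (HND, 9540, 26, JFK)}
Projecting to dist, src, fno: {(3100, JFK, 28), (5350, ATL, 8), (5350, JFK, 8), (9540, ATL, 26), (9540, JFK, 26)}
σ[dist ≤ 4280]: keep tuples satisfying dist ≤ 4280 → {(1000, LHR, 25), (4280, ORD, 7)}
Difference: {(3100, JFK, 28), (5350, ATL, 8), (5350, JFK, 8), (9540, ATL, 26), (9540, JFK, 26)} with {(1000, LHR, 25), (4280, ORD, 7)} → {(3100, JFK, 28), (5350, ATL, 8), (5350, JFK, 8), (9540, ATL, 26), (9540, JFK, 26)}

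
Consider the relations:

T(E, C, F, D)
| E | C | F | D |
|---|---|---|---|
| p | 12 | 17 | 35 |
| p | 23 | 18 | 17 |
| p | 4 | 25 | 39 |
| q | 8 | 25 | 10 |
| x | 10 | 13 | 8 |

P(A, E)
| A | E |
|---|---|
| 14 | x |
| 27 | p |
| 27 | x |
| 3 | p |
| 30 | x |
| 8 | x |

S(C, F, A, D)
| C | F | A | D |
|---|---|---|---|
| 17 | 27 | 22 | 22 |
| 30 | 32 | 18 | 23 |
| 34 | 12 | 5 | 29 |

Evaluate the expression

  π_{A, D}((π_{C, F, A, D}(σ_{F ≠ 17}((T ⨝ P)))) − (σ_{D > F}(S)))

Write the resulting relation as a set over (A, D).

{(14, 8), (27, 17), (27, 39), (27, 8), (3, 17), (3, 39), (30, 8), (8, 8)}

T ⋈ P (natural join on E): {(p, 12, 17, 35, 27), (p, 12, 17, 35, 3), (p, 23, 18, 17, 27), (p, 23, 18, 17, 3), (p, 4, 25, 39, 27), (p, 4, 25, 39, 3), (x, 10, 13, 8, 14), (x, 10, 13, 8, 27), (x, 10, 13, 8, 30), (x, 10, 13, 8, 8)}
Apply σ_{F ≠ 17}; surviving tuples: {(p, 23, 18, 17, 27), (p, 23, 18, 17, 3), (p, 4, 25, 39, 27), (p, 4, 25, 39, 3), (x, 10, 13, 8, 14), (x, 10, 13, 8, 27), (x, 10, 13, 8, 30), (x, 10, 13, 8, 8)}
π[C, F, A, D]: project onto (C, F, A, D) → {(10, 13, 14, 8), (10, 13, 27, 8), (10, 13, 30, 8), (10, 13, 8, 8), (23, 18, 27, 17), (23, 18, 3, 17), (4, 25, 27, 39), (4, 25, 3, 39)}
Apply σ_{D > F}; surviving tuples: {(34, 12, 5, 29)}
Set difference of the two operands is {(10, 13, 14, 8), (10, 13, 27, 8), (10, 13, 30, 8), (10, 13, 8, 8), (23, 18, 27, 17), (23, 18, 3, 17), (4, 25, 27, 39), (4, 25, 3, 39)}.
π[A, D]: project onto (A, D) → {(14, 8), (27, 17), (27, 39), (27, 8), (3, 17), (3, 39), (30, 8), (8, 8)}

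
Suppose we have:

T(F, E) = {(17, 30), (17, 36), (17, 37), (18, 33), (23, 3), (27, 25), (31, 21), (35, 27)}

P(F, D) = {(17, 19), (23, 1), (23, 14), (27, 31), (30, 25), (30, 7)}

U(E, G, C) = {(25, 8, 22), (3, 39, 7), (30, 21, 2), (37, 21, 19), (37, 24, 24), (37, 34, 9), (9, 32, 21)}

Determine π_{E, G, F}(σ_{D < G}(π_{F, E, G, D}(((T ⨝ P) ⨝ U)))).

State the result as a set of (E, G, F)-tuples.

Natural join on F: {(17, 30, 19), (17, 36, 19), (17, 37, 19), (23, 3, 1), (23, 3, 14), (27, 25, 31)}
Natural join on E: {(17, 30, 19, 21, 2), (17, 37, 19, 21, 19), (17, 37, 19, 24, 24), (17, 37, 19, 34, 9), (23, 3, 1, 39, 7), (23, 3, 14, 39, 7), (27, 25, 31, 8, 22)}
Keep only column(s) F, E, G, D: {(17, 30, 21, 19), (17, 37, 21, 19), (17, 37, 24, 19), (17, 37, 34, 19), (23, 3, 39, 1), (23, 3, 39, 14), (27, 25, 8, 31)}
Filtering on D < G leaves {(17, 30, 21, 19), (17, 37, 21, 19), (17, 37, 24, 19), (17, 37, 34, 19), (23, 3, 39, 1), (23, 3, 39, 14)}.
Keep only column(s) E, G, F (1 duplicate(s) eliminated): {(3, 39, 23), (30, 21, 17), (37, 21, 17), (37, 24, 17), (37, 34, 17)}

{(3, 39, 23), (30, 21, 17), (37, 21, 17), (37, 24, 17), (37, 34, 17)}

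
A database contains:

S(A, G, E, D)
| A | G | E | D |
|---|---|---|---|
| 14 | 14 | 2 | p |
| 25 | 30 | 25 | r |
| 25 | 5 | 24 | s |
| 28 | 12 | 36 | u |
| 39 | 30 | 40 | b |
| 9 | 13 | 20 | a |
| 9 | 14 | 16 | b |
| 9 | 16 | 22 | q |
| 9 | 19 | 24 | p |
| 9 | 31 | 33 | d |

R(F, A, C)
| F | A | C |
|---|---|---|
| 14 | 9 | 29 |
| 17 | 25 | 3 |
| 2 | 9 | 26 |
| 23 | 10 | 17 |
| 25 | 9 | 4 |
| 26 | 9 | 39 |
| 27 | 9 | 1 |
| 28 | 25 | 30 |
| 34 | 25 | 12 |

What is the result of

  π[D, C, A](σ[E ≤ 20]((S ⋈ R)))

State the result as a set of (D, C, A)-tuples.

{(a, 1, 9), (a, 26, 9), (a, 29, 9), (a, 39, 9), (a, 4, 9), (b, 1, 9), (b, 26, 9), (b, 29, 9), (b, 39, 9), (b, 4, 9)}

Joining S and R on A yields {(25, 30, 25, r, 17, 3), (25, 30, 25, r, 28, 30), (25, 30, 25, r, 34, 12), (25, 5, 24, s, 17, 3), (25, 5, 24, s, 28, 30), (25, 5, 24, s, 34, 12), (9, 13, 20, a, 14, 29), (9, 13, 20, a, 2, 26), (9, 13, 20, a, 25, 4), (9, 13, 20, a, 26, 39), (9, 13, 20, a, 27, 1), (9, 14, 16, b, 14, 29), (9, 14, 16, b, 2, 26), (9, 14, 16, b, 25, 4), (9, 14, 16, b, 26, 39), (9, 14, 16, b, 27, 1), (9, 16, 22, q, 14, 29), (9, 16, 22, q, 2, 26), (9, 16, 22, q, 25, 4), (9, 16, 22, q, 26, 39), (9, 16, 22, q, 27, 1), (9, 19, 24, p, 14, 29), (9, 19, 24, p, 2, 26), (9, 19, 24, p, 25, 4), (9, 19, 24, p, 26, 39), (9, 19, 24, p, 27, 1), (9, 31, 33, d, 14, 29), (9, 31, 33, d, 2, 26), (9, 31, 33, d, 25, 4), (9, 31, 33, d, 26, 39), (9, 31, 33, d, 27, 1)}.
σ[E ≤ 20]: keep tuples satisfying E ≤ 20 → {(9, 13, 20, a, 14, 29), (9, 13, 20, a, 2, 26), (9, 13, 20, a, 25, 4), (9, 13, 20, a, 26, 39), (9, 13, 20, a, 27, 1), (9, 14, 16, b, 14, 29), (9, 14, 16, b, 2, 26), (9, 14, 16, b, 25, 4), (9, 14, 16, b, 26, 39), (9, 14, 16, b, 27, 1)}
π[D, C, A]: project onto (D, C, A) → {(a, 1, 9), (a, 26, 9), (a, 29, 9), (a, 39, 9), (a, 4, 9), (b, 1, 9), (b, 26, 9), (b, 29, 9), (b, 39, 9), (b, 4, 9)}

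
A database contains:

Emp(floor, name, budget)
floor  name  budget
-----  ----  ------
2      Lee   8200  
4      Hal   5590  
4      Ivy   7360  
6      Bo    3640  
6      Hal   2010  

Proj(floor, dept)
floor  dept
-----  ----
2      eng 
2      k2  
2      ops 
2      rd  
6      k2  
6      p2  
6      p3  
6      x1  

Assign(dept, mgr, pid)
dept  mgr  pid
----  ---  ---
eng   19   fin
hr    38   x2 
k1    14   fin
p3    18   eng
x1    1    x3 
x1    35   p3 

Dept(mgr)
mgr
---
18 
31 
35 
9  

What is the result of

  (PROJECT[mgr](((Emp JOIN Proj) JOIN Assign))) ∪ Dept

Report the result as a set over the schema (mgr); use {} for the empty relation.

Natural join on floor: {(2, Lee, 8200, eng), (2, Lee, 8200, k2), (2, Lee, 8200, ops), (2, Lee, 8200, rd), (6, Bo, 3640, k2), (6, Bo, 3640, p2), (6, Bo, 3640, p3), (6, Bo, 3640, x1), (6, Hal, 2010, k2), (6, Hal, 2010, p2), (6, Hal, 2010, p3), (6, Hal, 2010, x1)}
Natural join on dept: {(2, Lee, 8200, eng, 19, fin), (6, Bo, 3640, p3, 18, eng), (6, Bo, 3640, x1, 1, x3), (6, Bo, 3640, x1, 35, p3), (6, Hal, 2010, p3, 18, eng), (6, Hal, 2010, x1, 1, x3), (6, Hal, 2010, x1, 35, p3)}
π[mgr]: project onto (mgr) (3 duplicate(s) eliminated) → {1, 18, 19, 35}
Set union of the two operands is {1, 18, 19, 31, 35, 9}.

{1, 18, 19, 31, 35, 9}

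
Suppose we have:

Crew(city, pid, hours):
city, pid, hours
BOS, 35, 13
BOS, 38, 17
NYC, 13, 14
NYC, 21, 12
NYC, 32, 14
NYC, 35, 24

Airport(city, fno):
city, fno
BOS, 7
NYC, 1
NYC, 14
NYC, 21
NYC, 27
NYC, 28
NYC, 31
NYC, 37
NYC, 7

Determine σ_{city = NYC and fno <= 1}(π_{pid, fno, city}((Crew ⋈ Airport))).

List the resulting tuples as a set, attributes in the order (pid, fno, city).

{(13, 1, NYC), (21, 1, NYC), (32, 1, NYC), (35, 1, NYC)}

Natural join on city: {(BOS, 35, 13, 7), (BOS, 38, 17, 7), (NYC, 13, 14, 1), (NYC, 13, 14, 14), (NYC, 13, 14, 21), (NYC, 13, 14, 27), (NYC, 13, 14, 28), (NYC, 13, 14, 31), (NYC, 13, 14, 37), (NYC, 13, 14, 7), (NYC, 21, 12, 1), (NYC, 21, 12, 14), (NYC, 21, 12, 21), (NYC, 21, 12, 27), (NYC, 21, 12, 28), (NYC, 21, 12, 31), (NYC, 21, 12, 37), (NYC, 21, 12, 7), (NYC, 32, 14, 1), (NYC, 32, 14, 14), (NYC, 32, 14, 21), (NYC, 32, 14, 27), (NYC, 32, 14, 28), (NYC, 32, 14, 31), (NYC, 32, 14, 37), (NYC, 32, 14, 7), (NYC, 35, 24, 1), (NYC, 35, 24, 14), (NYC, 35, 24, 21), (NYC, 35, 24, 27), (NYC, 35, 24, 28), (NYC, 35, 24, 31), (NYC, 35, 24, 37), (NYC, 35, 24, 7)}
π_{pid, fno, city} gives {(13, 1, NYC), (13, 14, NYC), (13, 21, NYC), (13, 27, NYC), (13, 28, NYC), (13, 31, NYC), (13, 37, NYC), (13, 7, NYC), (21, 1, NYC), (21, 14, NYC), (21, 21, NYC), (21, 27, NYC), (21, 28, NYC), (21, 31, NYC), (21, 37, NYC), (21, 7, NYC), (32, 1, NYC), (32, 14, NYC), (32, 21, NYC), (32, 27, NYC), (32, 28, NYC), (32, 31, NYC), (32, 37, NYC), (32, 7, NYC), (35, 1, NYC), (35, 14, NYC), (35, 21, NYC), (35, 27, NYC), (35, 28, NYC), (35, 31, NYC), (35, 37, NYC), (35, 7, BOS), (35, 7, NYC), (38, 7, BOS)}.
Selection city = NYC and fno <= 1: {(13, 1, NYC), (21, 1, NYC), (32, 1, NYC), (35, 1, NYC)}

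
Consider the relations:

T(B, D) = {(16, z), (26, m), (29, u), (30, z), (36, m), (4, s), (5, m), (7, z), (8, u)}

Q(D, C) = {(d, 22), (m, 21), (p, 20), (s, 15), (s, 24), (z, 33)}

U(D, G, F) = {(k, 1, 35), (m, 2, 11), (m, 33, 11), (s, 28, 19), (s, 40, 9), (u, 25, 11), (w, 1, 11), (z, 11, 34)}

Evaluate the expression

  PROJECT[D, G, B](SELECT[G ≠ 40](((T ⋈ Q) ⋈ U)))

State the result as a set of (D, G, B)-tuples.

{(m, 2, 26), (m, 2, 36), (m, 2, 5), (m, 33, 26), (m, 33, 36), (m, 33, 5), (s, 28, 4), (z, 11, 16), (z, 11, 30), (z, 11, 7)}

T ⋈ Q (natural join on D): {(16, z, 33), (26, m, 21), (30, z, 33), (36, m, 21), (4, s, 15), (4, s, 24), (5, m, 21), (7, z, 33)}
(T ⋈ Q) ⋈ U (natural join on D): {(16, z, 33, 11, 34), (26, m, 21, 2, 11), (26, m, 21, 33, 11), (30, z, 33, 11, 34), (36, m, 21, 2, 11), (36, m, 21, 33, 11), (4, s, 15, 28, 19), (4, s, 15, 40, 9), (4, s, 24, 28, 19), (4, s, 24, 40, 9), (5, m, 21, 2, 11), (5, m, 21, 33, 11), (7, z, 33, 11, 34)}
Selection G ≠ 40: {(16, z, 33, 11, 34), (26, m, 21, 2, 11), (26, m, 21, 33, 11), (30, z, 33, 11, 34), (36, m, 21, 2, 11), (36, m, 21, 33, 11), (4, s, 15, 28, 19), (4, s, 24, 28, 19), (5, m, 21, 2, 11), (5, m, 21, 33, 11), (7, z, 33, 11, 34)}
π[D, G, B]: project onto (D, G, B) (1 duplicate(s) eliminated) → {(m, 2, 26), (m, 2, 36), (m, 2, 5), (m, 33, 26), (m, 33, 36), (m, 33, 5), (s, 28, 4), (z, 11, 16), (z, 11, 30), (z, 11, 7)}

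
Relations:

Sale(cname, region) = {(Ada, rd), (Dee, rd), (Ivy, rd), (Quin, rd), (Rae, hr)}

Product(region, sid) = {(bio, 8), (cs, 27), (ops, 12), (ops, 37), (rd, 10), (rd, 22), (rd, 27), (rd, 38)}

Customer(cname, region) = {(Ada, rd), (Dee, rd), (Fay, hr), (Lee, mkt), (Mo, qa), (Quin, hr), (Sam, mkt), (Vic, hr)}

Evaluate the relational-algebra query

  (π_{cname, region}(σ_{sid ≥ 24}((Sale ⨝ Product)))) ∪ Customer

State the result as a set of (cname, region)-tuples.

{(Ada, rd), (Dee, rd), (Fay, hr), (Ivy, rd), (Lee, mkt), (Mo, qa), (Quin, hr), (Quin, rd), (Sam, mkt), (Vic, hr)}

Natural join on region: {(Ada, rd, 10), (Ada, rd, 22), (Ada, rd, 27), (Ada, rd, 38), (Dee, rd, 10), (Dee, rd, 22), (Dee, rd, 27), (Dee, rd, 38), (Ivy, rd, 10), (Ivy, rd, 22), (Ivy, rd, 27), (Ivy, rd, 38), (Quin, rd, 10), (Quin, rd, 22), (Quin, rd, 27), (Quin, rd, 38)}
Selection sid ≥ 24: {(Ada, rd, 27), (Ada, rd, 38), (Dee, rd, 27), (Dee, rd, 38), (Ivy, rd, 27), (Ivy, rd, 38), (Quin, rd, 27), (Quin, rd, 38)}
Keep only column(s) cname, region (4 duplicate(s) eliminated): {(Ada, rd), (Dee, rd), (Ivy, rd), (Quin, rd)}
Union: {(Ada, rd), (Dee, rd), (Ivy, rd), (Quin, rd)} with {(Ada, rd), (Dee, rd), (Fay, hr), (Lee, mkt), (Mo, qa), (Quin, hr), (Sam, mkt), (Vic, hr)} → {(Ada, rd), (Dee, rd), (Fay, hr), (Ivy, rd), (Lee, mkt), (Mo, qa), (Quin, hr), (Quin, rd), (Sam, mkt), (Vic, hr)}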